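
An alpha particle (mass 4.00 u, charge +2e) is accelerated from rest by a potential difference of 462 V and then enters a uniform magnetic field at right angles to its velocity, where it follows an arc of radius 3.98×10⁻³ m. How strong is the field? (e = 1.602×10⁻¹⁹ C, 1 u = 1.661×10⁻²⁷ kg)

B ≈ 1.10 T

v = √(2|q|V/m) = √(2·3.204×10⁻¹⁹·462/6.644×10⁻²⁷) ≈ 2.111×10⁵ m/s.
B = mv/(|q|r) = (6.644×10⁻²⁷)(2.111×10⁵)/((3.204×10⁻¹⁹)(3.98×10⁻³)) ≈ 1.10 T.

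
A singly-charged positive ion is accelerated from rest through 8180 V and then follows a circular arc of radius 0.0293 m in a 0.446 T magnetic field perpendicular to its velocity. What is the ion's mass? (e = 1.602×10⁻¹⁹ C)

Combine |q|V = ½mv² and r = mv/(|q|B): eliminate v to get m = qB²r²/(2V).
m = (1.602×10⁻¹⁹)(0.446)²(0.0293)²/(2·8180) ≈ 1.67×10⁻²⁷ kg.

m ≈ 1.67×10⁻²⁷ kg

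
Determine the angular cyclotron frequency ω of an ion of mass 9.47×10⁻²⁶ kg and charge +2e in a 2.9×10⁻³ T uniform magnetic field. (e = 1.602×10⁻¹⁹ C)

ω = |q|B/m.
ω = (3.204×10⁻¹⁹)(2.9×10⁻³)/9.47×10⁻²⁶ ≈ 9800 rad/s.

ω ≈ 9800 rad/s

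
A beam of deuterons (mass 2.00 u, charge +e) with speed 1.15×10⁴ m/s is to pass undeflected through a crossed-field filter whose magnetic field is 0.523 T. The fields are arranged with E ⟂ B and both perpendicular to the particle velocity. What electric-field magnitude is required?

E = 6010 V/m

For straight-line motion qE = qvB, so E = vB.
E = 1.15×10⁴ × 0.523 = 6010 V/m.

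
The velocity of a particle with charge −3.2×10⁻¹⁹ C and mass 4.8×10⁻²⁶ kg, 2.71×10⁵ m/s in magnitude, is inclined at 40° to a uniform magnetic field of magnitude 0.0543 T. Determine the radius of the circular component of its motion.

r ≈ 0.481 m

v⊥ = v sinθ = 2.71×10⁵·sin40° ≈ 1.742×10⁵ m/s.
r = m v⊥/(|q|B) = (4.8×10⁻²⁶)(1.742×10⁵)/((3.2×10⁻¹⁹)(0.0543)) ≈ 0.481 m.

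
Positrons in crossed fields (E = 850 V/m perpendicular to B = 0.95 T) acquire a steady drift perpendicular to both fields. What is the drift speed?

The steady drift has the magnetic force balancing the electric force, so v_d = E/B.
v_d = 850/0.95 = 890 m/s.

v_d ≈ 890 m/s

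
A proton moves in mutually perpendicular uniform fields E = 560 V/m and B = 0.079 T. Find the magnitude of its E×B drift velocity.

v_d ≈ 7100 m/s

The E×B drift speed is v_d = E/B.
v_d = 560/0.079 = 7100 m/s.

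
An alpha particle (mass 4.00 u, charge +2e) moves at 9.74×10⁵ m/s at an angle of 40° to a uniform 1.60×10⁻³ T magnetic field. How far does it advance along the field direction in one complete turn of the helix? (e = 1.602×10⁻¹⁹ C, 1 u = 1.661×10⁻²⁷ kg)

v∥ = v cosθ = 9.74×10⁵·cos40° ≈ 7.461×10⁵ m/s.
T = 2πm/(|q|B) = 2π(6.644×10⁻²⁷)/((3.204×10⁻¹⁹)(1.60×10⁻³)) ≈ 8.143×10⁻⁵ s.
pitch = v∥ T = (7.461×10⁵)(8.143×10⁻⁵) ≈ 60.8 m.

p ≈ 60.8 m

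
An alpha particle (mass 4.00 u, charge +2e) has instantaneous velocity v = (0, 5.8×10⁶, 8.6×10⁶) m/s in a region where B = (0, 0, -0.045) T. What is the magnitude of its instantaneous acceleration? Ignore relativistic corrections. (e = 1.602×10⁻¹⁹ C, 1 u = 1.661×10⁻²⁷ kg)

v×B = (-2.61×10⁵, 0, 0) N/C.
F = q v×B = (3.204×10⁻¹⁹ C)·(-2.61×10⁵, 0, 0) = (-8.36×10⁻¹⁴, 0, 0) N.
|a| = |F|/m = 8.362×10⁻¹⁴/6.644×10⁻²⁷ ≈ 1.26×10¹³ m/s².

|a| ≈ 1.26×10¹³ m/s²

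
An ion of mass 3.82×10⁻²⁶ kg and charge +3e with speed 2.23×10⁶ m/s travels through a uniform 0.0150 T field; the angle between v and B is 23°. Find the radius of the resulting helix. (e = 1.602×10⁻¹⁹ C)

r ≈ 4.62 m

v⊥ = v sinθ = 2.23×10⁶·sin23° ≈ 8.713×10⁵ m/s.
r = m v⊥/(|q|B) = (3.82×10⁻²⁶)(8.713×10⁵)/((4.806×10⁻¹⁹)(0.0150)) ≈ 4.62 m.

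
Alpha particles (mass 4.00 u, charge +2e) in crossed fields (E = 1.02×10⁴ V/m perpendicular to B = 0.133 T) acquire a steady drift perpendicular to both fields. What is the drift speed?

v_d ≈ 7.67×10⁴ m/s

In crossed fields the guiding centre drifts at v_d = |E×B|/B² = E/B, independent of charge and mass.
v_d = 1.02×10⁴/0.133 = 7.67×10⁴ m/s.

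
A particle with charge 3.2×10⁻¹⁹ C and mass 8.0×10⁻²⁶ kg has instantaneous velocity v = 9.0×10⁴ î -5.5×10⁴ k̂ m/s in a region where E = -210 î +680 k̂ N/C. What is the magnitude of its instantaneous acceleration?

Only an electric field acts, so F = qE = (3.2×10⁻¹⁹ C)·(-210, 0, 680) = (-6.72×10⁻¹⁷, 0, 2.18×10⁻¹⁶) N.
|a| = |F|/m = 2.277×10⁻¹⁶/8.0×10⁻²⁶ ≈ 2.85×10⁹ m/s².

|a| ≈ 2.85×10⁹ m/s²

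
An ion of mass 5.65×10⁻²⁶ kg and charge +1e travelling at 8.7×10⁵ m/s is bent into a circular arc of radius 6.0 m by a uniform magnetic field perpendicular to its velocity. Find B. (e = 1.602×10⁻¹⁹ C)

B ≈ 0.051 T

From |q|vB = mv²/r, B = mv/(|q|r).
B = (5.65×10⁻²⁶)(8.7×10⁵)/((1.602×10⁻¹⁹)(6.0)) ≈ 0.051 T.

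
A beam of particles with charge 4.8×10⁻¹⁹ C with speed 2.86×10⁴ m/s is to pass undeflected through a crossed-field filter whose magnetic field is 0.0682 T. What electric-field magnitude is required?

E = 1950 V/m

For straight-line motion qE = qvB, so E = vB.
E = 2.86×10⁴ × 0.0682 = 1950 V/m.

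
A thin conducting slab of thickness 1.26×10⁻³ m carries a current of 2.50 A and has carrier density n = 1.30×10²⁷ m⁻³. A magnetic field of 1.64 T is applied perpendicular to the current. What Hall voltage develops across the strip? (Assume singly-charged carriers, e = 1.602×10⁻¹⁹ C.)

V_H = IB/(n e t).
V_H = (2.50)(1.64)/((1.30×10²⁷)(1.602×10⁻¹⁹)(1.26×10⁻³)) ≈ 1.56×10⁻⁵ V.

V_H ≈ 1.56×10⁻⁵ V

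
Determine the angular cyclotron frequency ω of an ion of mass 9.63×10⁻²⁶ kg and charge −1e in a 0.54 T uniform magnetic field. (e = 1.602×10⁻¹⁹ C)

ω ≈ 9.0×10⁵ rad/s

ω = |q|B/m.
ω = (1.602×10⁻¹⁹)(0.54)/9.63×10⁻²⁶ ≈ 9.0×10⁵ rad/s.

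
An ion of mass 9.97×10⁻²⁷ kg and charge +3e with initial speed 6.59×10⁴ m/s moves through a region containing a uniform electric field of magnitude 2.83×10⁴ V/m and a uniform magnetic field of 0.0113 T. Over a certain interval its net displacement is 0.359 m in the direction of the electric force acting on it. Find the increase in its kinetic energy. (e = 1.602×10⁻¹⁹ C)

The magnetic force is always ⟂ v and does no work; only the electric force changes KE.
ΔKE = F_E · d = |q|E d = (4.806×10⁻¹⁹)(2.83×10⁴)(0.359) ≈ 4.88×10⁻¹⁵ J.

ΔKE ≈ 4.88×10⁻¹⁵ J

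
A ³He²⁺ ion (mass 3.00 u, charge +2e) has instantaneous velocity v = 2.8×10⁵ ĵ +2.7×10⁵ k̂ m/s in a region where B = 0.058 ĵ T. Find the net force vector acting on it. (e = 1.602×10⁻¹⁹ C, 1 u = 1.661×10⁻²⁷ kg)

v×B = (-1.57×10⁴, 0, 0) N/C.
F = q v×B = (3.204×10⁻¹⁹ C)·(-1.57×10⁴, 0, 0) = (-5.02×10⁻¹⁵, 0, 0) N.

F ≈ (-5.02×10⁻¹⁵, 0, 0) N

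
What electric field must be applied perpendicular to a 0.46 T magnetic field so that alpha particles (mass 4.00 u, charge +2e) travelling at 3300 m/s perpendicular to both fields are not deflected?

E = 1500 V/m

For straight-line motion qE = qvB, so E = vB.
E = 3300 × 0.46 = 1500 V/m.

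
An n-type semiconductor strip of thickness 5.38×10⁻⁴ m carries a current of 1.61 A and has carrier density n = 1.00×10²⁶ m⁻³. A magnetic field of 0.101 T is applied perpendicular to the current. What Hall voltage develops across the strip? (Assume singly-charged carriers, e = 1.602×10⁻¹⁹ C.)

V_H = IB/(n e t).
V_H = (1.61)(0.101)/((1.00×10²⁶)(1.602×10⁻¹⁹)(5.38×10⁻⁴)) ≈ 1.89×10⁻⁵ V.

V_H ≈ 1.89×10⁻⁵ V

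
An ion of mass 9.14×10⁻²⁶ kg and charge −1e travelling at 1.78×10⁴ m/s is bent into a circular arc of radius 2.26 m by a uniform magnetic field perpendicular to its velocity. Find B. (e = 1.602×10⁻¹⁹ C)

From |q|vB = mv²/r, B = mv/(|q|r).
B = (9.14×10⁻²⁶)(1.78×10⁴)/((1.602×10⁻¹⁹)(2.26)) ≈ 4.49×10⁻³ T.

B ≈ 4.49×10⁻³ T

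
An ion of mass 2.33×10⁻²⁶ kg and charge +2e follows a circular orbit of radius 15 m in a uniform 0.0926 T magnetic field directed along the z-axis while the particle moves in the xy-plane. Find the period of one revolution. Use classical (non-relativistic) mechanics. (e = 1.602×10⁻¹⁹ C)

The cyclotron period depends only on m, q, B: T = 2πm/(|q|B).
T = 2π(2.33×10⁻²⁶)/((3.204×10⁻¹⁹)(0.0926)) ≈ 4.93×10⁻⁶ s.

T ≈ 4.93×10⁻⁶ s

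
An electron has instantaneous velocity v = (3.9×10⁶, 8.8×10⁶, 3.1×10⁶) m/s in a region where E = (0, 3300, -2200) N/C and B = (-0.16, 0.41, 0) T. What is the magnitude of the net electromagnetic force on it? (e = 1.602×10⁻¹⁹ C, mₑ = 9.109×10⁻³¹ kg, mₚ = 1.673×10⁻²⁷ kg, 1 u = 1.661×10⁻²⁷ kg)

|F| ≈ 5.29×10⁻¹³ N

v×B = (-1.27×10⁶, -4.96×10⁵, 3.01×10⁶) N/C.
E + v×B = (-1.27×10⁶, -4.93×10⁵, 3.00×10⁶) N/C.
F = q(E + v×B) = (−1.602×10⁻¹⁹ C)·(-1.27×10⁶, -4.93×10⁵, 3.00×10⁶) = (2.04×10⁻¹³, 7.89×10⁻¹⁴, -4.81×10⁻¹³) N.
|F| = 5.29×10⁻¹³ N.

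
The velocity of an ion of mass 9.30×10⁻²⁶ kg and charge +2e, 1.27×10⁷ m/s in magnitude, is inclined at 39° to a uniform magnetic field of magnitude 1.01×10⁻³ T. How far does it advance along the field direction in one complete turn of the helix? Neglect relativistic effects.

p ≈ 1.78×10⁴ m

v∥ = v cosθ = 1.27×10⁷·cos39° ≈ 9.870×10⁶ m/s.
T = 2πm/(|q|B) = 2π(9.30×10⁻²⁶)/((3.204×10⁻¹⁹)(1.01×10⁻³)) ≈ 1.806×10⁻³ s.
pitch = v∥ T = (9.870×10⁶)(1.806×10⁻³) ≈ 1.78×10⁴ m.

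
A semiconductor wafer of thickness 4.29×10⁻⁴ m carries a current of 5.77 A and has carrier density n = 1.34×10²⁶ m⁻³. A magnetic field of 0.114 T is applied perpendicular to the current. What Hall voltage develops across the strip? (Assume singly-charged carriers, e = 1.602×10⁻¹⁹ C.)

V_H = IB/(n e t).
V_H = (5.77)(0.114)/((1.34×10²⁶)(1.602×10⁻¹⁹)(4.29×10⁻⁴)) ≈ 7.14×10⁻⁵ V.

V_H ≈ 7.14×10⁻⁵ V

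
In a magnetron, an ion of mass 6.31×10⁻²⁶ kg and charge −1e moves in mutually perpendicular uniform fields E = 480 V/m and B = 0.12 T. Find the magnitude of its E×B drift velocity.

v_d ≈ 4000 m/s

The steady drift has the magnetic force balancing the electric force, so v_d = E/B.
v_d = 480/0.12 = 4000 m/s.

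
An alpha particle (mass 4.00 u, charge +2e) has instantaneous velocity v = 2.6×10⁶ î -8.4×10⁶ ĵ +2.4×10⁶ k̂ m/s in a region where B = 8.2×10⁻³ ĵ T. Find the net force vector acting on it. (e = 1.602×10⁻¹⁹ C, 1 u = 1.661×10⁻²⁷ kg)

F ≈ (-6.31×10⁻¹⁵, 0, 6.83×10⁻¹⁵) N

v×B = (-1.97×10⁴, 0, 2.13×10⁴) N/C.
F = q v×B = (3.204×10⁻¹⁹ C)·(-1.97×10⁴, 0, 2.13×10⁴) = (-6.31×10⁻¹⁵, 0, 6.83×10⁻¹⁵) N.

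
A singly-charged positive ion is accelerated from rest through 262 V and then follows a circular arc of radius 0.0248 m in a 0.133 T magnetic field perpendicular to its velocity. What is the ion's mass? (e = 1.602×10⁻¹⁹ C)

m ≈ 3.33×10⁻²⁷ kg

Combine |q|V = ½mv² and r = mv/(|q|B): eliminate v to get m = qB²r²/(2V).
m = (1.602×10⁻¹⁹)(0.133)²(0.0248)²/(2·262) ≈ 3.33×10⁻²⁷ kg.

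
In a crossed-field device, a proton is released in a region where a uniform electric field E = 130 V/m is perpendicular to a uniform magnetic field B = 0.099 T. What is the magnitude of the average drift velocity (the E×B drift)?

In crossed fields the guiding centre drifts at v_d = |E×B|/B² = E/B, independent of charge and mass.
v_d = 130/0.099 = 1300 m/s.

v_d ≈ 1300 m/s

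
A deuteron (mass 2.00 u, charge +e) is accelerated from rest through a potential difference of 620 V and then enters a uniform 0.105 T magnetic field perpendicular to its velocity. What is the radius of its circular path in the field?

Acceleration: |q|V = ½mv² ⇒ v = √(2|q|V/m) = √(2·1.602×10⁻¹⁹·620/3.322×10⁻²⁷) ≈ 2.445×10⁵ m/s.
In the field: r = mv/(|q|B) = (3.322×10⁻²⁷)(2.445×10⁵)/((1.602×10⁻¹⁹)(0.105)) ≈ 0.0483 m.

r ≈ 0.0483 m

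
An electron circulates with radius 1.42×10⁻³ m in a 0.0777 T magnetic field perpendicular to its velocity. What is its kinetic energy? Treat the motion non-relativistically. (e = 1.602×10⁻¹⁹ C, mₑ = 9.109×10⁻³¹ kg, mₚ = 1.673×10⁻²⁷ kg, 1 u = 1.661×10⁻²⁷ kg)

v = |q|Br/m, then KE = ½mv² = (qBr)²/(2m).
v = (1.602×10⁻¹⁹)(0.0777)(1.42×10⁻³)/9.109×10⁻³¹ ≈ 1.940×10⁷ m/s.
KE = ½(9.109×10⁻³¹)(1.940×10⁷)² ≈ 1.71×10⁻¹⁶ J.

KE ≈ 1.71×10⁻¹⁶ J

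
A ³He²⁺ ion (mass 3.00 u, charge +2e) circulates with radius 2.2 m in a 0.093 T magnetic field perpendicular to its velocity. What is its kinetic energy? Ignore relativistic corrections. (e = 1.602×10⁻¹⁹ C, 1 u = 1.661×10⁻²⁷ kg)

v = |q|Br/m, then KE = ½mv² = (qBr)²/(2m).
v = (3.204×10⁻¹⁹)(0.093)(2.2)/4.983×10⁻²⁷ ≈ 1.316×10⁷ m/s.
KE = ½(4.983×10⁻²⁷)(1.316×10⁷)² ≈ 4.3×10⁻¹³ J = 2.7×10⁶ eV.

KE ≈ 2.7×10⁶ eV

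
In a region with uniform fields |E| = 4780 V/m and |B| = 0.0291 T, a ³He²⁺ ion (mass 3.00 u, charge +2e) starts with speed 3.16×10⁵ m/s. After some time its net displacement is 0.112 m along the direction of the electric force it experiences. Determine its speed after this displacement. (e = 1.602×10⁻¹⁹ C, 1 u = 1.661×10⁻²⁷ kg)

v_f ≈ 4.11×10⁵ m/s

B does no work; ΔKE = |q|E d.
½mv_f² = ½mv₀² + |q|Ed = ½(4.983×10⁻²⁷)(3.16×10⁵)² + (3.204×10⁻¹⁹)(4780)(0.112) ≈ 2.488×10⁻¹⁶ J + 1.715×10⁻¹⁶ J ≈ 4.203×10⁻¹⁶ J.
v_f = √(2·4.203×10⁻¹⁶/4.983×10⁻²⁷) ≈ 4.11×10⁵ m/s.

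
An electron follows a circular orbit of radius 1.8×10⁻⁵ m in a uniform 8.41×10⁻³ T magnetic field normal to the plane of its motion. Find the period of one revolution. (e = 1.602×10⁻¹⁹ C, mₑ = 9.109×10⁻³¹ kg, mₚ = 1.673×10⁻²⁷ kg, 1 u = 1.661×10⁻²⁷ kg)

T ≈ 4.25×10⁻⁹ s

The cyclotron period depends only on m, q, B: T = 2πm/(|q|B).
T = 2π(9.109×10⁻³¹)/((1.602×10⁻¹⁹)(8.41×10⁻³)) ≈ 4.25×10⁻⁹ s.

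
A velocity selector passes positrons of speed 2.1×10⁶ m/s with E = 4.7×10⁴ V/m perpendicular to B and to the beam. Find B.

B = 0.022 T

Balance of forces in the selector: qE = qvB ⇒ B = E/v.
B = 4.7×10⁴/2.1×10⁶ = 0.022 T.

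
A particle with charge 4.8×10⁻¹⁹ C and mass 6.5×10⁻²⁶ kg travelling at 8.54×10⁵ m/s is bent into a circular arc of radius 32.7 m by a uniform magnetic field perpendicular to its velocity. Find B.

B ≈ 3.54×10⁻³ T

From |q|vB = mv²/r, B = mv/(|q|r).
B = (6.5×10⁻²⁶)(8.54×10⁵)/((4.8×10⁻¹⁹)(32.7)) ≈ 3.54×10⁻³ T.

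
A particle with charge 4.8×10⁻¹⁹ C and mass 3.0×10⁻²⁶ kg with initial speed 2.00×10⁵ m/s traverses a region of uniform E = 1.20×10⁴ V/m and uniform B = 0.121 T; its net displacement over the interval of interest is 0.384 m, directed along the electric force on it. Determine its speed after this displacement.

v_f ≈ 4.33×10⁵ m/s

B does no work; ΔKE = |q|E d.
½mv_f² = ½mv₀² + |q|Ed = ½(3.0×10⁻²⁶)(2.00×10⁵)² + (4.8×10⁻¹⁹)(1.20×10⁴)(0.384) ≈ 6.000×10⁻¹⁶ J + 2.212×10⁻¹⁵ J ≈ 2.812×10⁻¹⁵ J.
v_f = √(2·2.812×10⁻¹⁵/3.0×10⁻²⁶) ≈ 4.33×10⁵ m/s.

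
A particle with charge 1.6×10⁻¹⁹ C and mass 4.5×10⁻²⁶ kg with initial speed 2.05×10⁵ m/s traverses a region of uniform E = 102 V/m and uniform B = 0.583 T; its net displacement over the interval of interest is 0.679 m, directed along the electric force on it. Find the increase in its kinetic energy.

ΔKE ≈ 1.11×10⁻¹⁷ J

The magnetic force is always ⟂ v and does no work; only the electric force changes KE.
ΔKE = F_E · d = |q|E d = (1.6×10⁻¹⁹)(102)(0.679) ≈ 1.11×10⁻¹⁷ J.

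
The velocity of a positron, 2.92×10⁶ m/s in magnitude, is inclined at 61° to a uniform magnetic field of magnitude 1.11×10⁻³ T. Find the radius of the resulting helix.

v⊥ = v sinθ = 2.92×10⁶·sin61° ≈ 2.554×10⁶ m/s.
r = m v⊥/(|q|B) = (9.109×10⁻³¹)(2.554×10⁶)/((1.602×10⁻¹⁹)(1.11×10⁻³)) ≈ 0.0131 m.

r ≈ 0.0131 m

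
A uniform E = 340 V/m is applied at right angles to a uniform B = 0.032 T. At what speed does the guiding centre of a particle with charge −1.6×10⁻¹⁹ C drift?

v_d ≈ 1.1×10⁴ m/s

The steady drift has the magnetic force balancing the electric force, so v_d = E/B.
v_d = 340/0.032 = 1.1×10⁴ m/s.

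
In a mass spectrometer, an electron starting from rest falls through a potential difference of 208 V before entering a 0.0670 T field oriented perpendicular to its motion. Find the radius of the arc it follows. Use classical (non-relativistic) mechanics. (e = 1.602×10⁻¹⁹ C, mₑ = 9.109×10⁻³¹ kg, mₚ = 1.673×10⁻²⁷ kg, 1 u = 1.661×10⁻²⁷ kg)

r ≈ 7.26×10⁻⁴ m

Acceleration: |q|V = ½mv² ⇒ v = √(2|q|V/m) = √(2·1.602×10⁻¹⁹·208/9.109×10⁻³¹) ≈ 8.553×10⁶ m/s.
In the field: r = mv/(|q|B) = (9.109×10⁻³¹)(8.553×10⁶)/((1.602×10⁻¹⁹)(0.0670)) ≈ 7.26×10⁻⁴ m.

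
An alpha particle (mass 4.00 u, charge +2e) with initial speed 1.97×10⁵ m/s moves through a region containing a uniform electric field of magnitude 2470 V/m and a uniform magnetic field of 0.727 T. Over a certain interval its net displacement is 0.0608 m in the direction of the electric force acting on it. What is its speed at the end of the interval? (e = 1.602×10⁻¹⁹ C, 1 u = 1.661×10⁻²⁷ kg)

B does no work; ΔKE = |q|E d.
½mv_f² = ½mv₀² + |q|Ed = ½(6.644×10⁻²⁷)(1.97×10⁵)² + (3.204×10⁻¹⁹)(2470)(0.0608) ≈ 1.289×10⁻¹⁶ J + 4.812×10⁻¹⁷ J ≈ 1.770×10⁻¹⁶ J.
v_f = √(2·1.770×10⁻¹⁶/6.644×10⁻²⁷) ≈ 2.31×10⁵ m/s.

v_f ≈ 2.31×10⁵ m/s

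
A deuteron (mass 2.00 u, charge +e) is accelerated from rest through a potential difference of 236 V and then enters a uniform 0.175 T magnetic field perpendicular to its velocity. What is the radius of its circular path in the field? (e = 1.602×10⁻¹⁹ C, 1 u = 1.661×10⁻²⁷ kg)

r ≈ 0.0179 m

Acceleration: |q|V = ½mv² ⇒ v = √(2|q|V/m) = √(2·1.602×10⁻¹⁹·236/3.322×10⁻²⁷) ≈ 1.509×10⁵ m/s.
In the field: r = mv/(|q|B) = (3.322×10⁻²⁷)(1.509×10⁵)/((1.602×10⁻¹⁹)(0.175)) ≈ 0.0179 m.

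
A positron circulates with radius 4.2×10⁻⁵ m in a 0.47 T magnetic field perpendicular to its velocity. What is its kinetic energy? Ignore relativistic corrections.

KE ≈ 5.5×10⁻¹⁸ J

v = |q|Br/m, then KE = ½mv² = (qBr)²/(2m).
v = (1.602×10⁻¹⁹)(0.47)(4.2×10⁻⁵)/9.109×10⁻³¹ ≈ 3.472×10⁶ m/s.
KE = ½(9.109×10⁻³¹)(3.472×10⁶)² ≈ 5.5×10⁻¹⁸ J.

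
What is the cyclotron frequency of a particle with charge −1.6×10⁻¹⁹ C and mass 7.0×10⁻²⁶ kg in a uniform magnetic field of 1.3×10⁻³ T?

f = |q|B/(2πm).
f = (1.6×10⁻¹⁹)(1.3×10⁻³)/(2π·7.0×10⁻²⁶) ≈ 470 Hz.

f ≈ 470 Hz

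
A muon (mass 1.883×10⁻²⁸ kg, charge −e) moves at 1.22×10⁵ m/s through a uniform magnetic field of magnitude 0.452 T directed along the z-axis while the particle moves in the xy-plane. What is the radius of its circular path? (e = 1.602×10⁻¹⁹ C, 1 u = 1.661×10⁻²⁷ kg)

The magnetic force provides the centripetal force: |q|vB = mv²/r.
r = mv/(|q|B) = (1.883×10⁻²⁸)(1.22×10⁵)/((1.602×10⁻¹⁹)(0.452)) ≈ 3.17×10⁻⁴ m.

r ≈ 3.17×10⁻⁴ m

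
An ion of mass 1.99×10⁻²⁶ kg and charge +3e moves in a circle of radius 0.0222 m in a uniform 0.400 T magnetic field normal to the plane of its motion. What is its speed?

From |q|vB = mv²/r, v = |q|Br/m.
v = (4.806×10⁻¹⁹)(0.400)(0.0222)/1.99×10⁻²⁶ ≈ 2.14×10⁵ m/s.

v ≈ 2.14×10⁵ m/s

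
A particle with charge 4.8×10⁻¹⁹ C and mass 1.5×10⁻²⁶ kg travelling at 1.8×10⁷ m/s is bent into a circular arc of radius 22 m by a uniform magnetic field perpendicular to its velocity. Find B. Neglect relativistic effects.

From |q|vB = mv²/r, B = mv/(|q|r).
B = (1.5×10⁻²⁶)(1.8×10⁷)/((4.8×10⁻¹⁹)(22)) ≈ 0.026 T.

B ≈ 0.026 T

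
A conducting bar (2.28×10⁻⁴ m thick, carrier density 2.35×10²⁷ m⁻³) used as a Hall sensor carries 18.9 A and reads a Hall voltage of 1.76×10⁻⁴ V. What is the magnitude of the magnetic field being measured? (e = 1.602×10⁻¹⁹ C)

From V_H = IB/(n e t), B = V_H n e t / I.
B = (1.76×10⁻⁴)(2.35×10²⁷)(1.602×10⁻¹⁹)(2.28×10⁻⁴)/18.9 ≈ 0.799 T.

B ≈ 0.799 T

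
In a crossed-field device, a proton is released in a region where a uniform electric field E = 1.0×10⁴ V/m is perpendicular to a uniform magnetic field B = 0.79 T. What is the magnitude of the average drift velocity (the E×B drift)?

v_d ≈ 1.3×10⁴ m/s

The E×B drift speed is v_d = E/B.
v_d = 1.0×10⁴/0.79 = 1.3×10⁴ m/s.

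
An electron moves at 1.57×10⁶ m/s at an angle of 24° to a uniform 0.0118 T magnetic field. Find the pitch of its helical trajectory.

v∥ = v cosθ = 1.57×10⁶·cos24° ≈ 1.434×10⁶ m/s.
T = 2πm/(|q|B) = 2π(9.109×10⁻³¹)/((1.602×10⁻¹⁹)(0.0118)) ≈ 3.028×10⁻⁹ s.
pitch = v∥ T = (1.434×10⁶)(3.028×10⁻⁹) ≈ 4.34×10⁻³ m.

p ≈ 4.34×10⁻³ m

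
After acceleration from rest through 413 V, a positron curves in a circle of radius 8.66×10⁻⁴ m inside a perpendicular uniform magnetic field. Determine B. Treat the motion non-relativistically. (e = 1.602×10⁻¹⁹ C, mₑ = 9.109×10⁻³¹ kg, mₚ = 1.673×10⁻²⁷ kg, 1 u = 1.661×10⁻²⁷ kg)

B ≈ 0.0791 T

v = √(2|q|V/m) = √(2·1.602×10⁻¹⁹·413/9.109×10⁻³¹) ≈ 1.205×10⁷ m/s.
B = mv/(|q|r) = (9.109×10⁻³¹)(1.205×10⁷)/((1.602×10⁻¹⁹)(8.66×10⁻⁴)) ≈ 0.0791 T.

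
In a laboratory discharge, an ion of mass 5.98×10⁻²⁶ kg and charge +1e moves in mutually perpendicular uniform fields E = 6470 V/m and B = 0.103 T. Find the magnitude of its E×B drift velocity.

v_d ≈ 6.28×10⁴ m/s

In crossed fields the guiding centre drifts at v_d = |E×B|/B² = E/B, independent of charge and mass.
v_d = 6470/0.103 = 6.28×10⁴ m/s.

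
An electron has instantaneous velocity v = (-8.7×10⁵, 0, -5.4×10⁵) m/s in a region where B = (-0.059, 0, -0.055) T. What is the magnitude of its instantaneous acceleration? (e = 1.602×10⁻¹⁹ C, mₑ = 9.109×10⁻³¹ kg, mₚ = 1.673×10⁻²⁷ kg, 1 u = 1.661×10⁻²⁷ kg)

v×B = (0, -1.60×10⁴, 0) N/C.
F = q v×B = (−1.602×10⁻¹⁹ C)·(0, -1.60×10⁴, 0) = (0, 2.56×10⁻¹⁵, 0) N.
|a| = |F|/m = 2.562×10⁻¹⁵/9.109×10⁻³¹ ≈ 2.81×10¹⁵ m/s².

|a| ≈ 2.81×10¹⁵ m/s²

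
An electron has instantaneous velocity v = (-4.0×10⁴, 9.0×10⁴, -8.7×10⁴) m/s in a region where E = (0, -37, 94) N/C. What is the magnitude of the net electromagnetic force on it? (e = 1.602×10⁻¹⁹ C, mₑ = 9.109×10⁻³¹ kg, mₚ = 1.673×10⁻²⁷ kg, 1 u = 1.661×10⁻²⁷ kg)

Only an electric field acts, so F = qE = (−1.602×10⁻¹⁹ C)·(0, -37.0, 94.0) = (0, 5.93×10⁻¹⁸, -1.51×10⁻¹⁷) N.
|F| = 1.62×10⁻¹⁷ N.

|F| ≈ 1.62×10⁻¹⁷ N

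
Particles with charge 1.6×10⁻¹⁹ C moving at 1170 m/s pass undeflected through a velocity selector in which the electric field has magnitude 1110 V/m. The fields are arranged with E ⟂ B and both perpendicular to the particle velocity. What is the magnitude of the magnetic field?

Balance of forces in the selector: qE = qvB ⇒ B = E/v.
B = 1110/1170 = 0.949 T.

B = 0.949 T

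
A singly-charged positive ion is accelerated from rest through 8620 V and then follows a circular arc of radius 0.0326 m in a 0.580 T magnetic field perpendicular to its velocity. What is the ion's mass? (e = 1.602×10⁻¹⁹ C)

Combine |q|V = ½mv² and r = mv/(|q|B): eliminate v to get m = qB²r²/(2V).
m = (1.602×10⁻¹⁹)(0.580)²(0.0326)²/(2·8620) ≈ 3.32×10⁻²⁷ kg.

m ≈ 3.32×10⁻²⁷ kg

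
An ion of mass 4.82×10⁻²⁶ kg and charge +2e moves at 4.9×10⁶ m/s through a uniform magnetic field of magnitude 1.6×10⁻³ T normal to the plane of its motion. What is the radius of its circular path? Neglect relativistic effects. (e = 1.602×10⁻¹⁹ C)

The magnetic force provides the centripetal force: |q|vB = mv²/r.
r = mv/(|q|B) = (4.82×10⁻²⁶)(4.9×10⁶)/((3.204×10⁻¹⁹)(1.6×10⁻³)) ≈ 460 m.

r ≈ 460 m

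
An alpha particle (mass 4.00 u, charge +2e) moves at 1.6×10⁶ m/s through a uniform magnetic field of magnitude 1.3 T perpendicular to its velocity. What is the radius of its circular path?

r ≈ 0.026 m

The magnetic force provides the centripetal force: |q|vB = mv²/r.
r = mv/(|q|B) = (6.644×10⁻²⁷)(1.6×10⁶)/((3.204×10⁻¹⁹)(1.3)) ≈ 0.026 m.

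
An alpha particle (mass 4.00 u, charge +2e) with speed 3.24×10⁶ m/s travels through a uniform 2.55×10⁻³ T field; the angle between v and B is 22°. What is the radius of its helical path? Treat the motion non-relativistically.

r ≈ 9.87 m

v⊥ = v sinθ = 3.24×10⁶·sin22° ≈ 1.214×10⁶ m/s.
r = m v⊥/(|q|B) = (6.644×10⁻²⁷)(1.214×10⁶)/((3.204×10⁻¹⁹)(2.55×10⁻³)) ≈ 9.87 m.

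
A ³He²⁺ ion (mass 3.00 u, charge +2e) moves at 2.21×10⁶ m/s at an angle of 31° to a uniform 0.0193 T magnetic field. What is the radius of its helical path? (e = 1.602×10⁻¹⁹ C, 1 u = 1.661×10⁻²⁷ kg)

r ≈ 0.917 m

v⊥ = v sinθ = 2.21×10⁶·sin31° ≈ 1.138×10⁶ m/s.
r = m v⊥/(|q|B) = (4.983×10⁻²⁷)(1.138×10⁶)/((3.204×10⁻¹⁹)(0.0193)) ≈ 0.917 m.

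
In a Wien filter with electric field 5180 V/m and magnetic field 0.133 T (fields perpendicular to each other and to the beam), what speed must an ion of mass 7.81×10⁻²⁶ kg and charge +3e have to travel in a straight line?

Straight-line motion ⇒ electric and magnetic forces cancel, so E = vB.
v = E/B = 5180/0.133 = 3.89×10⁴ m/s.

v = 3.89×10⁴ m/s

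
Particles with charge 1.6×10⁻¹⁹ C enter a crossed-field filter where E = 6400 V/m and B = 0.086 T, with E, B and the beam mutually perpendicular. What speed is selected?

Zero net Lorentz force requires |qE| = |q v×B|, i.e. E = vB.
v = E/B = 6400/0.086 = 7.4×10⁴ m/s.

v = 7.4×10⁴ m/s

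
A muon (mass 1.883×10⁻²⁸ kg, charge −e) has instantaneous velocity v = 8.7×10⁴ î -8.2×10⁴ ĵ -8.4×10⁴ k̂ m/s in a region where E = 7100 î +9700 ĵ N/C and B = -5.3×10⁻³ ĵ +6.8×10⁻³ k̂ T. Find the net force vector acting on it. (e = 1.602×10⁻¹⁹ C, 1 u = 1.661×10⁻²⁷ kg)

F ≈ (-9.77×10⁻¹⁶, -1.46×10⁻¹⁵, 7.39×10⁻¹⁷) N

v×B = (-1000, -592, -461) N/C.
E + v×B = (6100, 9110, -461) N/C.
F = q(E + v×B) = (−1.602×10⁻¹⁹ C)·(6100, 9110, -461) = (-9.77×10⁻¹⁶, -1.46×10⁻¹⁵, 7.39×10⁻¹⁷) N.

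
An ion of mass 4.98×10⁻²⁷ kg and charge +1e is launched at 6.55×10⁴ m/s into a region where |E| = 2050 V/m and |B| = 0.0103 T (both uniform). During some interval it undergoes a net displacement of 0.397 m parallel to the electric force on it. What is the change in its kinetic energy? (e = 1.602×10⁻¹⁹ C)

The magnetic force is always ⟂ v and does no work; only the electric force changes KE.
ΔKE = F_E · d = |q|E d = (1.602×10⁻¹⁹)(2050)(0.397) ≈ 1.30×10⁻¹⁶ J.

ΔKE ≈ 1.30×10⁻¹⁶ J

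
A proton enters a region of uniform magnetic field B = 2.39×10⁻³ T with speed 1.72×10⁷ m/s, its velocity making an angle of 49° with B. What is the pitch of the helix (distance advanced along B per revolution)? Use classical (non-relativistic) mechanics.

p ≈ 310 m

v∥ = v cosθ = 1.72×10⁷·cos49° ≈ 1.128×10⁷ m/s.
T = 2πm/(|q|B) = 2π(1.673×10⁻²⁷)/((1.602×10⁻¹⁹)(2.39×10⁻³)) ≈ 2.745×10⁻⁵ s.
pitch = v∥ T = (1.128×10⁷)(2.745×10⁻⁵) ≈ 310 m.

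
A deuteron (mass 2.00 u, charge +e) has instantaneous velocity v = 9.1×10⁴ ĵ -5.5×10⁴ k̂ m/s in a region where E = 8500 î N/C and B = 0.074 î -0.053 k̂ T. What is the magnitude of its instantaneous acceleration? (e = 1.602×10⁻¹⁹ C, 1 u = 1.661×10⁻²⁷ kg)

|a| ≈ 4.19×10¹¹ m/s²

v×B = (-4820, -4070, -6730) N/C.
E + v×B = (3680, -4070, -6730) N/C.
F = q(E + v×B) = (1.602×10⁻¹⁹ C)·(3680, -4070, -6730) = (5.89×10⁻¹⁶, -6.52×10⁻¹⁶, -1.08×10⁻¹⁵) N.
|a| = |F|/m = 1.391×10⁻¹⁵/3.322×10⁻²⁷ ≈ 4.19×10¹¹ m/s².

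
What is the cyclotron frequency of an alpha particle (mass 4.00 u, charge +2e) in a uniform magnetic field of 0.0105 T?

f ≈ 8.06×10⁴ Hz

f = |q|B/(2πm).
f = (3.204×10⁻¹⁹)(0.0105)/(2π·6.644×10⁻²⁷) ≈ 8.06×10⁴ Hz.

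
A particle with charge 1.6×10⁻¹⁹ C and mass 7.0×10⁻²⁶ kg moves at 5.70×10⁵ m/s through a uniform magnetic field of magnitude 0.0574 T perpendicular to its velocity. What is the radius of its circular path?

r ≈ 4.34 m

The magnetic force provides the centripetal force: |q|vB = mv²/r.
r = mv/(|q|B) = (7.0×10⁻²⁶)(5.70×10⁵)/((1.6×10⁻¹⁹)(0.0574)) ≈ 4.34 m.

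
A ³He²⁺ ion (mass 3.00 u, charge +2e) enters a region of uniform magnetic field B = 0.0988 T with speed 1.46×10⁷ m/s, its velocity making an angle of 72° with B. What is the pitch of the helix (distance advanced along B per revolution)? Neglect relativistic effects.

v∥ = v cosθ = 1.46×10⁷·cos72° ≈ 4.512×10⁶ m/s.
T = 2πm/(|q|B) = 2π(4.983×10⁻²⁷)/((3.204×10⁻¹⁹)(0.0988)) ≈ 9.891×10⁻⁷ s.
pitch = v∥ T = (4.512×10⁶)(9.891×10⁻⁷) ≈ 4.46 m.

p ≈ 4.46 m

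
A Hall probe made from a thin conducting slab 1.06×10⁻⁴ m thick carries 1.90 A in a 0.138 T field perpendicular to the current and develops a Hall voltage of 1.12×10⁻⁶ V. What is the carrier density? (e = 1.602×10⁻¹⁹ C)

From V_H = IB/(n e t), n = IB/(V_H e t).
n = (1.90)(0.138)/((1.12×10⁻⁶)(1.602×10⁻¹⁹)(1.06×10⁻⁴)) ≈ 1.38×10²⁸ m⁻³.

n ≈ 1.38×10²⁸ m⁻³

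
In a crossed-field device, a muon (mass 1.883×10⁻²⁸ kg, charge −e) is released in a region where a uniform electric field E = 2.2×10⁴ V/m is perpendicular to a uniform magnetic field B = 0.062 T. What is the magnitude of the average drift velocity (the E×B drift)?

v_d ≈ 3.5×10⁵ m/s

The E×B drift speed is v_d = E/B.
v_d = 2.2×10⁴/0.062 = 3.5×10⁵ m/s.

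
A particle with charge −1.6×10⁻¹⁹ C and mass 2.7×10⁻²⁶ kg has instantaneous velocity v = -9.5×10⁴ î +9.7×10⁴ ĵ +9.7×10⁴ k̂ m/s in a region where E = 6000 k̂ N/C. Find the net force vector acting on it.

Only an electric field acts, so F = qE = (−1.6×10⁻¹⁹ C)·(0, 0, 6000) = (0, 0, -9.60×10⁻¹⁶) N.

F ≈ (0, 0, -9.60×10⁻¹⁶) N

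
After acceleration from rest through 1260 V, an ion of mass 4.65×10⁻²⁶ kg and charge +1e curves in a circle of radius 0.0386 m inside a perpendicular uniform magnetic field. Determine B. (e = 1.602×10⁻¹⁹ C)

v = √(2|q|V/m) = √(2·1.602×10⁻¹⁹·1260/4.65×10⁻²⁶) ≈ 9.318×10⁴ m/s.
B = mv/(|q|r) = (4.65×10⁻²⁶)(9.318×10⁴)/((1.602×10⁻¹⁹)(0.0386)) ≈ 0.701 T.

B ≈ 0.701 T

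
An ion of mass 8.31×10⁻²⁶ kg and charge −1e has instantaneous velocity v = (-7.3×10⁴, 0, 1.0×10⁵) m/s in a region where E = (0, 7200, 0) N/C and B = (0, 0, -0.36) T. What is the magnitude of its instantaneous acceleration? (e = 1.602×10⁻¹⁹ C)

|a| ≈ 3.68×10¹⁰ m/s²

v×B = (0, -2.63×10⁴, 0) N/C.
E + v×B = (0, -1.91×10⁴, 0) N/C.
F = q(E + v×B) = (−1.602×10⁻¹⁹ C)·(0, -1.91×10⁴, 0) = (0, 3.06×10⁻¹⁵, 0) N.
|a| = |F|/m = 3.057×10⁻¹⁵/8.31×10⁻²⁶ ≈ 3.68×10¹⁰ m/s².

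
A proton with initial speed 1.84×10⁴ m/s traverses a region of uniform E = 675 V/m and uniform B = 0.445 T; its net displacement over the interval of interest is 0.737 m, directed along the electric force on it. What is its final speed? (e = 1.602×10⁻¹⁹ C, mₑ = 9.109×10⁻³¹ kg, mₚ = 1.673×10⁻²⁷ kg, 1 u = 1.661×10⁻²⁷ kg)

B does no work; ΔKE = |q|E d.
½mv_f² = ½mv₀² + |q|Ed = ½(1.673×10⁻²⁷)(1.84×10⁴)² + (1.602×10⁻¹⁹)(675)(0.737) ≈ 2.832×10⁻¹⁹ J + 7.970×10⁻¹⁷ J ≈ 7.998×10⁻¹⁷ J.
v_f = √(2·7.998×10⁻¹⁷/1.673×10⁻²⁷) ≈ 3.09×10⁵ m/s.

v_f ≈ 3.09×10⁵ m/s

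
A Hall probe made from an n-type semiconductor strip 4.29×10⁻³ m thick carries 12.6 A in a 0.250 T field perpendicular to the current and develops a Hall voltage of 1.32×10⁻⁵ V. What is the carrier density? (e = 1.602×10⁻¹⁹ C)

From V_H = IB/(n e t), n = IB/(V_H e t).
n = (12.6)(0.250)/((1.32×10⁻⁵)(1.602×10⁻¹⁹)(4.29×10⁻³)) ≈ 3.47×10²⁶ m⁻³.

n ≈ 3.47×10²⁶ m⁻³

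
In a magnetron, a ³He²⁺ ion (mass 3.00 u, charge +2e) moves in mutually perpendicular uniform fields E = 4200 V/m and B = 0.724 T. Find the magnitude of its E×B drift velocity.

The steady drift has the magnetic force balancing the electric force, so v_d = E/B.
v_d = 4200/0.724 = 5800 m/s.

v_d ≈ 5800 m/s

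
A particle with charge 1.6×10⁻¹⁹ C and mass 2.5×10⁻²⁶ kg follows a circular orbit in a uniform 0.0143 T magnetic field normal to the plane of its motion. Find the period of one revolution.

T ≈ 6.87×10⁻⁵ s

The cyclotron period depends only on m, q, B: T = 2πm/(|q|B).
T = 2π(2.5×10⁻²⁶)/((1.6×10⁻¹⁹)(0.0143)) ≈ 6.87×10⁻⁵ s.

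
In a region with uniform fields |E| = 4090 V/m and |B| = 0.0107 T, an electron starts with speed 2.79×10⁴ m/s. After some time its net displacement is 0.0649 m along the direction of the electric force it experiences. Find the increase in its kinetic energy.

ΔKE ≈ 4.25×10⁻¹⁷ J

The magnetic force is always ⟂ v and does no work; only the electric force changes KE.
ΔKE = F_E · d = |q|E d = (1.602×10⁻¹⁹)(4090)(0.0649) ≈ 4.25×10⁻¹⁷ J.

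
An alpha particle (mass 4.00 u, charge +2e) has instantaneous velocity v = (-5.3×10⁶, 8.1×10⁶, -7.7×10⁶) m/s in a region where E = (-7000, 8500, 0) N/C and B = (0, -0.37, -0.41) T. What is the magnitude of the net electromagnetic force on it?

v×B = (-6.17×10⁶, -2.17×10⁶, 1.96×10⁶) N/C.
E + v×B = (-6.18×10⁶, -2.16×10⁶, 1.96×10⁶) N/C.
F = q(E + v×B) = (3.204×10⁻¹⁹ C)·(-6.18×10⁶, -2.16×10⁶, 1.96×10⁶) = (-1.98×10⁻¹², -6.94×10⁻¹³, 6.28×10⁻¹³) N.
|F| = 2.19×10⁻¹² N.

|F| ≈ 2.19×10⁻¹² N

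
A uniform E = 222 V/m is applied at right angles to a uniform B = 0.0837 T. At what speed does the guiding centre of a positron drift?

v_d ≈ 2650 m/s

The steady drift has the magnetic force balancing the electric force, so v_d = E/B.
v_d = 222/0.0837 = 2650 m/s.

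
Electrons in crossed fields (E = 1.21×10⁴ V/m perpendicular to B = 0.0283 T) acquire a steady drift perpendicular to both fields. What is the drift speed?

v_d ≈ 4.28×10⁵ m/s

The E×B drift speed is v_d = E/B.
v_d = 1.21×10⁴/0.0283 = 4.28×10⁵ m/s.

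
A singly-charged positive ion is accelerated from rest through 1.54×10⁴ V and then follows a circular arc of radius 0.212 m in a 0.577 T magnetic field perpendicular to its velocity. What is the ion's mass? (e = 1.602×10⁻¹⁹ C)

Combine |q|V = ½mv² and r = mv/(|q|B): eliminate v to get m = qB²r²/(2V).
m = (1.602×10⁻¹⁹)(0.577)²(0.212)²/(2·1.54×10⁴) ≈ 7.78×10⁻²⁶ kg.

m ≈ 7.78×10⁻²⁶ kg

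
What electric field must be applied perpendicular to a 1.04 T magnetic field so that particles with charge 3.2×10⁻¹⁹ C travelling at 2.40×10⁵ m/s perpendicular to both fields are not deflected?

E = 2.50×10⁵ V/m

For straight-line motion qE = qvB, so E = vB.
E = 2.40×10⁵ × 1.04 = 2.50×10⁵ V/m.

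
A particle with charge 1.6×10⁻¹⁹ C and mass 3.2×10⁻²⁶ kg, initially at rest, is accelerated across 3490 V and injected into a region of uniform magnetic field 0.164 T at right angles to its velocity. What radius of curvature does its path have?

r ≈ 0.228 m

Acceleration: |q|V = ½mv² ⇒ v = √(2|q|V/m) = √(2·1.6×10⁻¹⁹·3490/3.2×10⁻²⁶) ≈ 1.868×10⁵ m/s.
In the field: r = mv/(|q|B) = (3.2×10⁻²⁶)(1.868×10⁵)/((1.6×10⁻¹⁹)(0.164)) ≈ 0.228 m.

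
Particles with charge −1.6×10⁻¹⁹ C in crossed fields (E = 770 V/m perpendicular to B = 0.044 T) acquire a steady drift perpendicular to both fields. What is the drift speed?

v_d ≈ 1.8×10⁴ m/s

The E×B drift speed is v_d = E/B.
v_d = 770/0.044 = 1.8×10⁴ m/s.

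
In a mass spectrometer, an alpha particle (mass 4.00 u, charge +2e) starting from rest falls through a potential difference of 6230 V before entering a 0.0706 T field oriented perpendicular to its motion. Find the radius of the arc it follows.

r ≈ 0.228 m

Acceleration: |q|V = ½mv² ⇒ v = √(2|q|V/m) = √(2·3.204×10⁻¹⁹·6230/6.644×10⁻²⁷) ≈ 7.752×10⁵ m/s.
In the field: r = mv/(|q|B) = (6.644×10⁻²⁷)(7.752×10⁵)/((3.204×10⁻¹⁹)(0.0706)) ≈ 0.228 m.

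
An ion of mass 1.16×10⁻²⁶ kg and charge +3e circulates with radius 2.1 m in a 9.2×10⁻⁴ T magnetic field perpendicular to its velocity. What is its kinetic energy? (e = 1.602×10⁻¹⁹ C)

KE ≈ 230 eV

v = |q|Br/m, then KE = ½mv² = (qBr)²/(2m).
v = (4.806×10⁻¹⁹)(9.2×10⁻⁴)(2.1)/1.16×10⁻²⁶ ≈ 8.004×10⁴ m/s.
KE = ½(1.16×10⁻²⁶)(8.004×10⁴)² ≈ 3.7×10⁻¹⁷ J = 230 eV.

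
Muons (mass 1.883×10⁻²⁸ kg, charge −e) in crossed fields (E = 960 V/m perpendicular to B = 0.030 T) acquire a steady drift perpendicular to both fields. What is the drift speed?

v_d ≈ 3.2×10⁴ m/s

In crossed fields the guiding centre drifts at v_d = |E×B|/B² = E/B, independent of charge and mass.
v_d = 960/0.030 = 3.2×10⁴ m/s.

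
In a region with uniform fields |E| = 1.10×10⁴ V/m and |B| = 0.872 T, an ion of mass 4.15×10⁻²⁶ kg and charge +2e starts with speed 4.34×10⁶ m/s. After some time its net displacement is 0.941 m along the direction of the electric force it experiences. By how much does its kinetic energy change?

ΔKE ≈ 3.32×10⁻¹⁵ J

The magnetic force is always ⟂ v and does no work; only the electric force changes KE.
ΔKE = F_E · d = |q|E d = (3.204×10⁻¹⁹)(1.10×10⁴)(0.941) ≈ 3.32×10⁻¹⁵ J.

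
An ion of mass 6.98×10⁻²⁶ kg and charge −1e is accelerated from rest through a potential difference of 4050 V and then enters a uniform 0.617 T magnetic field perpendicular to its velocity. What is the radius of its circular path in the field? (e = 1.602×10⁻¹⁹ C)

Acceleration: |q|V = ½mv² ⇒ v = √(2|q|V/m) = √(2·1.602×10⁻¹⁹·4050/6.98×10⁻²⁶) ≈ 1.363×10⁵ m/s.
In the field: r = mv/(|q|B) = (6.98×10⁻²⁶)(1.363×10⁵)/((1.602×10⁻¹⁹)(0.617)) ≈ 0.0963 m.

r ≈ 0.0963 m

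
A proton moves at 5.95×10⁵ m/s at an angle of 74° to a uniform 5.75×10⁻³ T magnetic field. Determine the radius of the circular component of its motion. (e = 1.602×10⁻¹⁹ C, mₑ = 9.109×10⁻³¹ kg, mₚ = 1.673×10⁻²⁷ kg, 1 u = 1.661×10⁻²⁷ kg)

v⊥ = v sinθ = 5.95×10⁵·sin74° ≈ 5.720×10⁵ m/s.
r = m v⊥/(|q|B) = (1.673×10⁻²⁷)(5.720×10⁵)/((1.602×10⁻¹⁹)(5.75×10⁻³)) ≈ 1.04 m.

r ≈ 1.04 m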